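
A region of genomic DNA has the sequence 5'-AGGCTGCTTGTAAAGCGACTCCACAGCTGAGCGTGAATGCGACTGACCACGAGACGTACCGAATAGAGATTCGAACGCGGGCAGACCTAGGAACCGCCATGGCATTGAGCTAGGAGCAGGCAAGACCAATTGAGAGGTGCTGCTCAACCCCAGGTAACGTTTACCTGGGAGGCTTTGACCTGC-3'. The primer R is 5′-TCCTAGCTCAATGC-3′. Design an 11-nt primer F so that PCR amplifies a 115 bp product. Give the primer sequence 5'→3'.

The reverse primer's reverse complement GCATTGAGCTAGGA matches the template at positions 102–115, so the product ends at position 115.
A 115 bp product then starts at position 115 − 115 + 1 = 1.
The forward primer is identical to the top strand there: AGGCTGCTTGT.

5'-AGGCTGCTTGT-3'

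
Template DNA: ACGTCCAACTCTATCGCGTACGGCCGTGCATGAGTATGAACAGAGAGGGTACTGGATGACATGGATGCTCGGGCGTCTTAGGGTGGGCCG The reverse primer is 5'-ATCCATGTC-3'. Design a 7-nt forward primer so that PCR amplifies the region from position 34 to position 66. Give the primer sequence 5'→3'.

5'-GTATGAA-3'

The reverse primer's reverse complement GACATGGAT matches the template at positions 58–66; the product starts at position 34.
The forward primer is identical to the top strand over positions 34–40: GTATGAA.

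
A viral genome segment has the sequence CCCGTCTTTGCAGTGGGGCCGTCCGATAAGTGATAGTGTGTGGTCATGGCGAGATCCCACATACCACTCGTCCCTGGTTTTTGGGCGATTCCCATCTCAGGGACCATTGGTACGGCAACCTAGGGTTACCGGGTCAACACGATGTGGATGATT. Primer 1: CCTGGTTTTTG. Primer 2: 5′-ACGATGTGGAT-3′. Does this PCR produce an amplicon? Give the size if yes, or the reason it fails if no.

Primer 1 (CCTGGTTTTTG) matches the top strand at positions 73–83 (3' end points downstream).
Primer 2 (ACGATGTGGAT) also matches the top strand directly, at positions 139–149 — its reverse complement ATCCACATCGT is not present.
Both primers anneal to the bottom strand with 3' ends pointing the same way, so neither can prime synthesis back toward the other.

No product — both primers anneal to the same strand and extend in the same direction.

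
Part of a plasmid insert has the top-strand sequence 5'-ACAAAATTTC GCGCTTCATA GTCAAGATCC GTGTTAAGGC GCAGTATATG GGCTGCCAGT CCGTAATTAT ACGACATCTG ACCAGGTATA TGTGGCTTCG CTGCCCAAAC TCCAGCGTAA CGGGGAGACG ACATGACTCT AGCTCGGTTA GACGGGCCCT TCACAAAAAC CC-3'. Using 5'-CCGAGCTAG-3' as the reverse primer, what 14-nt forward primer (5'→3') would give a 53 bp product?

5'-GCTTCGCTGCCCAA-3'

The reverse primer's reverse complement CTAGCTCGG matches the template at positions 139–147, so the product ends at position 147.
A 53 bp product then starts at position 147 − 53 + 1 = 95.
The forward primer is identical to the top strand there: GCTTCGCTGCCCAA.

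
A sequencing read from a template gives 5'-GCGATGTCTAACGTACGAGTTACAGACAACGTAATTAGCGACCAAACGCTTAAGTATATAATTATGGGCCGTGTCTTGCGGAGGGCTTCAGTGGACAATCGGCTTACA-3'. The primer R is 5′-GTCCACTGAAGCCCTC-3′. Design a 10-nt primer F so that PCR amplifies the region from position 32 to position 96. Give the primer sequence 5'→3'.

5'-TAATTAGCGA-3'

The reverse primer's reverse complement GAGGGCTTCAGTGGAC matches the template at positions 81–96; the product starts at position 32.
The forward primer is identical to the top strand over positions 32–41: TAATTAGCGA.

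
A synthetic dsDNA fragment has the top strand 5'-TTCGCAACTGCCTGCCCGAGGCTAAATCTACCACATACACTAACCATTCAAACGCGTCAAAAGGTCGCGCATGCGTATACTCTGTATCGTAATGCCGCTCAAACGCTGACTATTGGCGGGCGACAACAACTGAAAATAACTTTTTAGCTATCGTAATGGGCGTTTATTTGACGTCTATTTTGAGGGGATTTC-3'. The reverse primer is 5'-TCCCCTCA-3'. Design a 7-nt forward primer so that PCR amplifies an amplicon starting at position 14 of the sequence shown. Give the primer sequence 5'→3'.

5'-GCCCGAG-3'

The reverse primer's reverse complement TGAGGGGA matches the template at positions 181–188; the product starts at position 14.
The forward primer is identical to the top strand over positions 14–20: GCCCGAG.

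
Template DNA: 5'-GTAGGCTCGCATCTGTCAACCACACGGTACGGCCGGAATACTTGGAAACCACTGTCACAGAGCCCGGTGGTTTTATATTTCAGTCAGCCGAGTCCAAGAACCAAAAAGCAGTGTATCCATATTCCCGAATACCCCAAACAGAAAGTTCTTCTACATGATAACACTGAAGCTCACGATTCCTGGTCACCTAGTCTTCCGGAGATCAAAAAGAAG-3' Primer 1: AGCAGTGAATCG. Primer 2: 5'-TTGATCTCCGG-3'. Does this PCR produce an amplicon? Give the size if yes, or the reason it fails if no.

Primer 1 (AGCAGTGAATCG) does not match the top strand, and its reverse complement CGATTCACTGCT does not match either.
With no annealing site for primer 1, no amplification occurs.

No product — primer 1 has no binding site in the template.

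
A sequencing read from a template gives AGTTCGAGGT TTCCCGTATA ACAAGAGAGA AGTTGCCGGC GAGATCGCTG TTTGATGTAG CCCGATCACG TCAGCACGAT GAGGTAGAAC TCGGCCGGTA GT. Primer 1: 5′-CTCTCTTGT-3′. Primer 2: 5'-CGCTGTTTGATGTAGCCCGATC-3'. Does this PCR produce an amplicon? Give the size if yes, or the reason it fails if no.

Primer 1 (CTCTCTTGT) has reverse complement ACAAGAGAG, which matches the top strand at positions 21–29; primer 1 anneals to the top strand there with its 3' end pointing upstream toward position 21.
Primer 2 (CGCTGTTTGATGTAGCCCGATC) matches the top strand directly at positions 46–67; it anneals to the bottom strand with its 3' end pointing downstream toward position 67.
The 3' ends diverge (primer 1 extends toward position 1, primer 2 toward position 102), so the primers never converge on a shared product.

No product — the primers' 3' ends point away from each other.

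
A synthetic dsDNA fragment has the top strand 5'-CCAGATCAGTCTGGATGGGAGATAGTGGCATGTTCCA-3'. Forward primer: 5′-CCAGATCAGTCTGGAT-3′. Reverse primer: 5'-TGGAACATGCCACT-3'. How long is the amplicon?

The forward primer matches the template at positions 1–16.
Taking the reverse complement of TGGAACATGCCACT gives AGTGGCATGTTCCA, found at positions 24–37 on the template; the primer anneals here to the top strand with its 3' end pointing upstream.
The product runs from position 1 to position 37, so its length is 37 − 1 + 1 = 37 bp.

37 bp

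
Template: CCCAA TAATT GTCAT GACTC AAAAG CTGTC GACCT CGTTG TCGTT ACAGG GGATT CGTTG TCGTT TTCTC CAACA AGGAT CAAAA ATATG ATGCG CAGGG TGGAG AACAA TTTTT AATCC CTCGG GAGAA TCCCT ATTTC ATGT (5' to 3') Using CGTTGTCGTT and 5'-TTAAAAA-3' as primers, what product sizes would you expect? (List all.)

The forward primer CGTTGTCGTT matches the top strand at positions 36–45, 56–65.
The reverse primer's reverse complement is TTTTTAA, matching at positions 111–117.
Each forward site pairs with the reverse site to give a product ending at position 117: sizes 82, 62 bp.

82 bp, 62 bp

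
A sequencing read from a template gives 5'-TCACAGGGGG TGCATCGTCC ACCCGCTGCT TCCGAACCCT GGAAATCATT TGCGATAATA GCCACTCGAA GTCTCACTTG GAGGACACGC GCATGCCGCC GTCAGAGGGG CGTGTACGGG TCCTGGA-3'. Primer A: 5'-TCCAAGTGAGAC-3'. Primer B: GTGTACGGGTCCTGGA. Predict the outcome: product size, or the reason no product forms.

No product — the primers' 3' ends point away from each other.

Primer A (TCCAAGTGAGAC) has reverse complement GTCTCACTTGGA, which matches the top strand at positions 71–82; primer A anneals to the top strand there with its 3' end pointing upstream toward position 71.
Primer B (GTGTACGGGTCCTGGA) matches the top strand directly at positions 112–127; it anneals to the bottom strand with its 3' end pointing downstream toward position 127.
The 3' ends diverge (primer A extends toward position 1, primer B toward position 127), so the primers never converge on a shared product.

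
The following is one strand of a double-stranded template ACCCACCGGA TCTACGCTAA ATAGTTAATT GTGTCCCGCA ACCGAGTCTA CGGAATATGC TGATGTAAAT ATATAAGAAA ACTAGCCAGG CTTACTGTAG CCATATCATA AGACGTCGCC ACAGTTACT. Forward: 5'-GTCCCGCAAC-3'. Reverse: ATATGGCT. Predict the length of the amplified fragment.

The forward primer matches the template at positions 33–42.
Reverse complement of the reverse primer: AGCCATAT. This occurs on the top strand at positions 99–106.
Product length = (reverse-primer end) − (forward-primer start) + 1 = 106 − 33 + 1 = 74 bp.

74 bp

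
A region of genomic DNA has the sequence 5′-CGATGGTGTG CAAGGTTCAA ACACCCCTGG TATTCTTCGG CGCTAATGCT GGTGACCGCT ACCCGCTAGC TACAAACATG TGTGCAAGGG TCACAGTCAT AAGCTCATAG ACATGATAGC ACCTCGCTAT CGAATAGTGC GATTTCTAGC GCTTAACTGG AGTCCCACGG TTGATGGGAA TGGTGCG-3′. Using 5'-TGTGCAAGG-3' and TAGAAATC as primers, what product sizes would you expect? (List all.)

142 bp, 68 bp

The forward primer TGTGCAAGG matches the top strand at positions 7–15, 81–89.
The reverse primer's reverse complement is GATTTCTA, matching at positions 141–148.
Each forward site pairs with the reverse site to give a product ending at position 148: sizes 142, 68 bp.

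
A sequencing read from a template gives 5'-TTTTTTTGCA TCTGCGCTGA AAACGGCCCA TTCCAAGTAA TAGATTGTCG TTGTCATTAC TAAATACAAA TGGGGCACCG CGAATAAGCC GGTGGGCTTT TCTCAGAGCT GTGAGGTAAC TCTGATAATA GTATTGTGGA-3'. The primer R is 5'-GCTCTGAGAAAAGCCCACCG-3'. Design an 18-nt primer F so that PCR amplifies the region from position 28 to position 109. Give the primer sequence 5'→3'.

5'-CCATTCCAAGTAATAGAT-3'

The reverse primer's reverse complement CGGTGGGCTTTTCTCAGAGC matches the template at positions 90–109; the product starts at position 28.
The forward primer is identical to the top strand over positions 28–45: CCATTCCAAGTAATAGAT.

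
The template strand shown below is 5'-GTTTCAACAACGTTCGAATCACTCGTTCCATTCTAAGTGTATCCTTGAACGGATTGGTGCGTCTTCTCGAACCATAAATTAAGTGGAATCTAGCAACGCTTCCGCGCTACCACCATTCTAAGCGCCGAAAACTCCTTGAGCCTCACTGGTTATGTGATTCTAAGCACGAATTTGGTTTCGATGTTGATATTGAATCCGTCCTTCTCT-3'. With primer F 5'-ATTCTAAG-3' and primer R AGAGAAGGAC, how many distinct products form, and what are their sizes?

The forward primer ATTCTAAG matches the top strand at positions 30–37, 115–122, 157–164.
The reverse primer's reverse complement is GTCCTTCTCT, matching at positions 198–207.
Each forward site pairs with the reverse site to give a product ending at position 207: sizes 178, 93, 51 bp.

Three products: 178 bp, 93 bp, 51 bp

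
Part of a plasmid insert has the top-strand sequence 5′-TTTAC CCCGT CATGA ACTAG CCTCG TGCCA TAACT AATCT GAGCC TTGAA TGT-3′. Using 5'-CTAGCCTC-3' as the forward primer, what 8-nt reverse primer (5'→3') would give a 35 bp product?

5'-ATTCAAGG-3'

The forward primer binds at positions 17–24, so a 35 bp product ends at position 17 + 35 − 1 = 51.
The reverse primer anneals to the top strand over positions 44–51, i.e. to CCTTGAAT.
Its sequence written 5'→3' is the reverse complement: ATTCAAGG.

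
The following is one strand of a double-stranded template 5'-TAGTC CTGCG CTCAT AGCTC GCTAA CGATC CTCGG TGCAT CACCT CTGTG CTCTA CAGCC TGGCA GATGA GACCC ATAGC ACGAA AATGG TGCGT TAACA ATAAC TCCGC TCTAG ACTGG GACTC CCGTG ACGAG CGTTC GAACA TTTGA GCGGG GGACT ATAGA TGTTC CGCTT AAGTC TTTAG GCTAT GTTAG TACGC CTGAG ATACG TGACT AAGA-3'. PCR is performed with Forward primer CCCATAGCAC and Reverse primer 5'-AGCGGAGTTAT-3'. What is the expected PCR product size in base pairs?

The forward primer matches the template at positions 73–82.
Reverse complement of the reverse primer: ATAACTCCGCT. This occurs on the top strand at positions 101–111.
Amplicon spans positions 73–111: 39 bp.

39 bp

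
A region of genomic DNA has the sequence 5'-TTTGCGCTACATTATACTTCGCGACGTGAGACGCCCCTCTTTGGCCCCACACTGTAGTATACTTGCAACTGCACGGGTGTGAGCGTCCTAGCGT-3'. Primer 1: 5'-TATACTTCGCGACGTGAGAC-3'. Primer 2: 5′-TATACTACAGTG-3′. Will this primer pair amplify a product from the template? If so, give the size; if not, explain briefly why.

Primer 1 (TATACTTCGCGACGTGAGAC) matches the top strand at positions 13–32; it acts as a forward primer.
Primer 2's reverse complement is CACTGTAGTATA, matching the top strand at positions 50–61; it acts as a reverse primer.
The 3' ends face each other across positions 13–61, giving a 49 bp product.

Yes — a 49 bp product.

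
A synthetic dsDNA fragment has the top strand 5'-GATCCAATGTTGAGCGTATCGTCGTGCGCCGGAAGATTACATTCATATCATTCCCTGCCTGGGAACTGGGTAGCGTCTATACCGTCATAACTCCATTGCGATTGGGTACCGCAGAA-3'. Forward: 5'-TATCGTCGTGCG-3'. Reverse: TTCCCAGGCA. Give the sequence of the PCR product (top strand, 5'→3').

5'-TATCGTCGTGCGCCGGAAGATTACATTCATATCATTCCCTGCCTGGGAA-3'

Scanning the template, TATCGTCGTGCG occurs at positions 17–28; this primer anneals to the bottom strand there with its 3' end pointing downstream.
Taking the reverse complement of TTCCCAGGCA gives TGCCTGGGAA, found at positions 56–65 on the template; the primer anneals here to the top strand with its 3' end pointing upstream.
The product is the template from position 17 through 65 (49 bp).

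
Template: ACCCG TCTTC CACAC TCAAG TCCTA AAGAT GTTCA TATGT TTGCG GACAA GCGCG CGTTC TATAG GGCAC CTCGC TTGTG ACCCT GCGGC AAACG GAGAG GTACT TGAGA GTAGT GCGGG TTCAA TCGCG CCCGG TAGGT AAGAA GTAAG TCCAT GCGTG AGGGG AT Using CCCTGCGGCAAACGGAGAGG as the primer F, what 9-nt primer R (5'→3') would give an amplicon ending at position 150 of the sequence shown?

5'-CTTACTTCT-3'

The forward primer binds at positions 82–101; the product's 3' end on the top strand is position 150.
The reverse primer anneals to the top strand over positions 142–150, i.e. to AGAAGTAAG.
Its sequence written 5'→3' is the reverse complement: CTTACTTCT.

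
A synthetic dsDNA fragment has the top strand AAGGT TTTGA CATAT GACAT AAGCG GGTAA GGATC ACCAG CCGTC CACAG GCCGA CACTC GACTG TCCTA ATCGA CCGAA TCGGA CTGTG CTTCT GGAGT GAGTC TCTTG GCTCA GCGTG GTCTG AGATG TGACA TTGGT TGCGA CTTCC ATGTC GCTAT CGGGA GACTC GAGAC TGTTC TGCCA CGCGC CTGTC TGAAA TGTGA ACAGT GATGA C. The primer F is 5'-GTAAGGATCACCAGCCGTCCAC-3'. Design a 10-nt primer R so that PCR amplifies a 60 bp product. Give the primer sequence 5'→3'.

The forward primer binds at positions 27–48, so a 60 bp product ends at position 27 + 60 − 1 = 86.
The reverse primer anneals to the top strand over positions 77–86, i.e. to CGAATCGGAC.
Its sequence written 5'→3' is the reverse complement: GTCCGATTCG.

5'-GTCCGATTCG-3'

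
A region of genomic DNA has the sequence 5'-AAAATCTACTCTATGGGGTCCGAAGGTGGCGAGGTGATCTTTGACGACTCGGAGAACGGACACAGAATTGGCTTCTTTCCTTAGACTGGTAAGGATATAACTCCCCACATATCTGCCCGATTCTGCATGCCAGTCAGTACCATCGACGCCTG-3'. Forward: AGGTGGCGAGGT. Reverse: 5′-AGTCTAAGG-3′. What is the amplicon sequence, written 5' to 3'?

Scanning the template, AGGTGGCGAGGT occurs at positions 24–35; this primer anneals to the bottom strand there with its 3' end pointing downstream.
Reverse complement of the reverse primer: CCTTAGACT. This occurs on the top strand at positions 79–87.
The product is the template from position 24 through 87 (64 bp).

5'-AGGTGGCGAGGTGATCTTTGACGACTCGGAGAACGGACACAGAATTGGCTTCTTTCCTTAGACT-3'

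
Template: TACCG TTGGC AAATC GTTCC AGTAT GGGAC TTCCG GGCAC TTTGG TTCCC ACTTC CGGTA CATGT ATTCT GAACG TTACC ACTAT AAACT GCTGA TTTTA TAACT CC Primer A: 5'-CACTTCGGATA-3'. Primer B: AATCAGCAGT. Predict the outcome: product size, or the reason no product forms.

No product — primer A has no binding site in the template.

Primer A (CACTTCGGATA) does not match the top strand, and its reverse complement TATCCGAAGTG does not match either.
With no annealing site for primer A, no amplification occurs.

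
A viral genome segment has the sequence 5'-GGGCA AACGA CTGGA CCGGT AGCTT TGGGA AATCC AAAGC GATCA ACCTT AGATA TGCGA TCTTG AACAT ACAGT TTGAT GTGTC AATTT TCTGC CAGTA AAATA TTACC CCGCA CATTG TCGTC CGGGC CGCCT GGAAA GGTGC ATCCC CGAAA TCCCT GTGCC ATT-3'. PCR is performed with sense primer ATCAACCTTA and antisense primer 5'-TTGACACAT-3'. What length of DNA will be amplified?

46 bp

Scanning the template, ATCAACCTTA occurs at positions 42–51; this primer anneals to the bottom strand there with its 3' end pointing downstream.
The reverse primer's reverse complement is ATGTGTCAA, which matches the template at positions 79–87.
Product length = (reverse-primer end) − (forward-primer start) + 1 = 87 − 42 + 1 = 46 bp.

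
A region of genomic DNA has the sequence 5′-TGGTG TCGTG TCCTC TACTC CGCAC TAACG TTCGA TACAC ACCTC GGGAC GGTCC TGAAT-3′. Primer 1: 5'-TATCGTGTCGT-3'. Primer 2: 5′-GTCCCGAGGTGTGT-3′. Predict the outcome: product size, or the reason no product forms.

Primer 1 (TATCGTGTCGT) does not match the top strand, and its reverse complement ACGACACGATA does not match either.
With no annealing site for primer 1, no amplification occurs.

No product — primer 1 has no binding site in the template.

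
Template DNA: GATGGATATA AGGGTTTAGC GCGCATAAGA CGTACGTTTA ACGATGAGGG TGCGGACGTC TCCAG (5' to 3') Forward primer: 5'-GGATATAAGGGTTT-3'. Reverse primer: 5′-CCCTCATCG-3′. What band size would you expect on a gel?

47 bp

Forward primer GGATATAAGGGTTT is found on the top strand at positions 4–17.
Taking the reverse complement of CCCTCATCG gives CGATGAGGG, found at positions 42–50 on the template; the primer anneals here to the top strand with its 3' end pointing upstream.
The product runs from position 4 to position 50, so its length is 50 − 4 + 1 = 47 bp.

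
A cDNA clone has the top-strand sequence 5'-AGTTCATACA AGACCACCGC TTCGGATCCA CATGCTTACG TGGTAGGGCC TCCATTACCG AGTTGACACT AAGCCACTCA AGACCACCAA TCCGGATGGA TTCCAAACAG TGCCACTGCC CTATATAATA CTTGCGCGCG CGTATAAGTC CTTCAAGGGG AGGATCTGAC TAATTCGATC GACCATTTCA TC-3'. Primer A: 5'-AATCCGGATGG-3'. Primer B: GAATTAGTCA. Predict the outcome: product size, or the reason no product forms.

Primer A (AATCCGGATGG) matches the top strand at positions 89–99; it acts as a forward primer.
Primer B's reverse complement is TGACTAATTC, matching the top strand at positions 167–176; it acts as a reverse primer.
The 3' ends face each other across positions 89–176, giving an 88 bp product.

Yes — an 88 bp product.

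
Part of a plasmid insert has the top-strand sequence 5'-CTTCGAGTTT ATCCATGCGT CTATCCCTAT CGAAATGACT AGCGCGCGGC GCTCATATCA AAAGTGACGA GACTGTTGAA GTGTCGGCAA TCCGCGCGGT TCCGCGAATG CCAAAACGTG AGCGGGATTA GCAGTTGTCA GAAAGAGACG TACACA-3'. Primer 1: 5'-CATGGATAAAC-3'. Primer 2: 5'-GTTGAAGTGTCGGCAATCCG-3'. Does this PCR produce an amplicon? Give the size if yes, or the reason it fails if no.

No product — the primers' 3' ends point away from each other.

Primer 1 (CATGGATAAAC) has reverse complement GTTTATCCATG, which matches the top strand at positions 7–17; primer 1 anneals to the top strand there with its 3' end pointing upstream toward position 7.
Primer 2 (GTTGAAGTGTCGGCAATCCG) matches the top strand directly at positions 75–94; it anneals to the bottom strand with its 3' end pointing downstream toward position 94.
The 3' ends diverge (primer 1 extends toward position 1, primer 2 toward position 156), so the primers never converge on a shared product.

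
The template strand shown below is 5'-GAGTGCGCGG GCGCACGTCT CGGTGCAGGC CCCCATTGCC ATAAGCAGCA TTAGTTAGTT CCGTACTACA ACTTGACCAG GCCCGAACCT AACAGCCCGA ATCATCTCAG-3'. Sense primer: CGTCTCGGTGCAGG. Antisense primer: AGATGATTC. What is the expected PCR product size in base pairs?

The forward primer matches the template at positions 16–29.
Reverse complement of the reverse primer: GAATCATCT. This occurs on the top strand at positions 99–107.
Product length = (reverse-primer end) − (forward-primer start) + 1 = 107 − 16 + 1 = 92 bp.

92 bp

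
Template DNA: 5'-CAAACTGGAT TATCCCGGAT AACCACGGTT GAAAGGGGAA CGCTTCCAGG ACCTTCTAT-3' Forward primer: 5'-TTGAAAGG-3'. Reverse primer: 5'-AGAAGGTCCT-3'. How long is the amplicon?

The forward primer matches the template at positions 29–36.
Taking the reverse complement of AGAAGGTCCT gives AGGACCTTCT, found at positions 48–57 on the template; the primer anneals here to the top strand with its 3' end pointing upstream.
Product length = (reverse-primer end) − (forward-primer start) + 1 = 57 − 29 + 1 = 29 bp.

29 bp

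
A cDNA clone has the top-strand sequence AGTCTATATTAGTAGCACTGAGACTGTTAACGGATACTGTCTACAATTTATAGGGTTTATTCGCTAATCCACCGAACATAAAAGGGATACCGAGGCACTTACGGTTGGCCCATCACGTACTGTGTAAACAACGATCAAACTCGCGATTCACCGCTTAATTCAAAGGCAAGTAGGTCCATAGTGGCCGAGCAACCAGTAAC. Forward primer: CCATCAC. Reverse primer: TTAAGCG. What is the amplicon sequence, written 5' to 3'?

5'-CCATCACGTACTGTGTAAACAACGATCAAACTCGCGATTCACCGCTTAA-3'

The forward primer matches the template at positions 110–116.
The reverse primer's reverse complement is CGCTTAA, which matches the template at positions 152–158.
The product is the template from position 110 through 158 (49 bp).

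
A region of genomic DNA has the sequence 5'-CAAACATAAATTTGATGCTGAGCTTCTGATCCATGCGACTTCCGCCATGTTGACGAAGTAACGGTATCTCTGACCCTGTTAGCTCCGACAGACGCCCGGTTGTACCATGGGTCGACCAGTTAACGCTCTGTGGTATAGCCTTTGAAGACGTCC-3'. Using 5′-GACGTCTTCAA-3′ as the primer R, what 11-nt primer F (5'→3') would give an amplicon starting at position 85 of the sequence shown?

5'-CCGACAGACGC-3'

The reverse primer's reverse complement TTGAAGACGTC matches the template at positions 142–152; the product starts at position 85.
The forward primer is identical to the top strand over positions 85–95: CCGACAGACGC.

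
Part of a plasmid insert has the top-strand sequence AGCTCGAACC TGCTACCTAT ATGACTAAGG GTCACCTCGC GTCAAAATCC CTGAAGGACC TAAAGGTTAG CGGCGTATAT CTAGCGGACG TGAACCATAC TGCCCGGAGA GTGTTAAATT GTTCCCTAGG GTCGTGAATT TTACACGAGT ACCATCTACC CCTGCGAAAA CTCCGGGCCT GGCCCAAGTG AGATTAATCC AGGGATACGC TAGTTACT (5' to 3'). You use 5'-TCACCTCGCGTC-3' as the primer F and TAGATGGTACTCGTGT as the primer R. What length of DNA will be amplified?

127 bp

Scanning the template, TCACCTCGCGTC occurs at positions 32–43; this primer anneals to the bottom strand there with its 3' end pointing downstream.
The reverse primer's reverse complement is ACACGAGTACCATCTA, which matches the template at positions 143–158.
Product length = (reverse-primer end) − (forward-primer start) + 1 = 158 − 32 + 1 = 127 bp.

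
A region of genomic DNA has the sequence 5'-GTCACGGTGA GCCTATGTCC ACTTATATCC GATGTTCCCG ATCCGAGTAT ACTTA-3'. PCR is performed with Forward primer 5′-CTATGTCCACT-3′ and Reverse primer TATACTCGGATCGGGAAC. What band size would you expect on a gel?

Scanning the template, CTATGTCCACT occurs at positions 13–23; this primer anneals to the bottom strand there with its 3' end pointing downstream.
Taking the reverse complement of TATACTCGGATCGGGAAC gives GTTCCCGATCCGAGTATA, found at positions 34–51 on the template; the primer anneals here to the top strand with its 3' end pointing upstream.
Amplicon spans positions 13–51: 39 bp.

39 bp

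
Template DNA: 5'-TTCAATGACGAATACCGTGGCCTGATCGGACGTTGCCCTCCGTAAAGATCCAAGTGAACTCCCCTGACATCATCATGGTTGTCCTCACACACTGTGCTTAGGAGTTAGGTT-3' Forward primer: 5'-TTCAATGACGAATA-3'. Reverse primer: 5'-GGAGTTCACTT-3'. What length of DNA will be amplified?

Forward primer TTCAATGACGAATA is found on the top strand at positions 1–14.
Taking the reverse complement of GGAGTTCACTT gives AAGTGAACTCC, found at positions 52–62 on the template; the primer anneals here to the top strand with its 3' end pointing upstream.
Amplicon spans positions 1–62: 62 bp.

62 bp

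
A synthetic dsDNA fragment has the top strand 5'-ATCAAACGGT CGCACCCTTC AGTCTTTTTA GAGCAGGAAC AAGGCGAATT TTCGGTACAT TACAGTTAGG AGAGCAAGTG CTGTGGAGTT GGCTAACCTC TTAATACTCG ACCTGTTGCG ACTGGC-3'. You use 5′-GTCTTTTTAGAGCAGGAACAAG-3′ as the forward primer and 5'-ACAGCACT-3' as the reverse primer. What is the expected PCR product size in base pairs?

Scanning the template, GTCTTTTTAGAGCAGGAACAAG occurs at positions 22–43; this primer anneals to the bottom strand there with its 3' end pointing downstream.
The reverse primer's reverse complement is AGTGCTGT, which matches the template at positions 77–84.
The product runs from position 22 to position 84, so its length is 84 − 22 + 1 = 63 bp.

63 bp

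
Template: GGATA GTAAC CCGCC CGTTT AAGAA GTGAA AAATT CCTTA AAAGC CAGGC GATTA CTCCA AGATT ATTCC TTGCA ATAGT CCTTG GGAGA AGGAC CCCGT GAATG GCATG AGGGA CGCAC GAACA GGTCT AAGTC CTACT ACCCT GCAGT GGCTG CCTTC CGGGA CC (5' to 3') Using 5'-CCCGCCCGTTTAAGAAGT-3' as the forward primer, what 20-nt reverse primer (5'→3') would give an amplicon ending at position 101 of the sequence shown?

5'-CACGGGGTCCTTCTCCCAAG-3'

The forward primer binds at positions 10–27; the product's 3' end on the top strand is position 101.
The reverse primer anneals to the top strand over positions 82–101, i.e. to CTTGGGAGAAGGACCCCGTG.
Its sequence written 5'→3' is the reverse complement: CACGGGGTCCTTCTCCCAAG.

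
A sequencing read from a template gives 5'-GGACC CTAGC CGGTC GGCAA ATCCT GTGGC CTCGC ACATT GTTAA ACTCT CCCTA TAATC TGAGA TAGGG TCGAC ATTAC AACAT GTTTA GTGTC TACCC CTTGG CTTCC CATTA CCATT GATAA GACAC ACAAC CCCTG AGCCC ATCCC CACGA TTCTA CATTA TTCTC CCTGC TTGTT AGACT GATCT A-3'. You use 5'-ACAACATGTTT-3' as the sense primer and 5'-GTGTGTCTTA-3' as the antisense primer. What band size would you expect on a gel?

Forward primer ACAACATGTTT is found on the top strand at positions 79–89.
The reverse primer's reverse complement is TAAGACACAC, which matches the template at positions 123–132.
Amplicon spans positions 79–132: 54 bp.

54 bp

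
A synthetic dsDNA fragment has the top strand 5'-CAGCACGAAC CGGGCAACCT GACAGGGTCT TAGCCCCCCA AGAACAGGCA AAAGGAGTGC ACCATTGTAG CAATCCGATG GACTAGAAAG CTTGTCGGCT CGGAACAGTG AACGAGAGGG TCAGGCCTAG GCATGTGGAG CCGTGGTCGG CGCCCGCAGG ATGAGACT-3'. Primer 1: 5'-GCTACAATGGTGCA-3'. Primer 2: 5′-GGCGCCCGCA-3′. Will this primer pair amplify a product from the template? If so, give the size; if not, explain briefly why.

Primer 1 (GCTACAATGGTGCA) has reverse complement TGCACCATTGTAGC, which matches the top strand at positions 58–71; primer 1 anneals to the top strand there with its 3' end pointing upstream toward position 58.
Primer 2 (GGCGCCCGCA) matches the top strand directly at positions 149–158; it anneals to the bottom strand with its 3' end pointing downstream toward position 158.
The 3' ends diverge (primer 1 extends toward position 1, primer 2 toward position 168), so the primers never converge on a shared product.

No product — the primers' 3' ends point away from each other.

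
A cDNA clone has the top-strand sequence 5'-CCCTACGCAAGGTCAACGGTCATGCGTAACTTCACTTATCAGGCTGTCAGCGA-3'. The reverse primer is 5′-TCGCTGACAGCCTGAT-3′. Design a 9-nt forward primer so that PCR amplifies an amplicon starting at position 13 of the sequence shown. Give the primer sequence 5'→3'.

5'-TCAACGGTC-3'

The reverse primer's reverse complement ATCAGGCTGTCAGCGA matches the template at positions 38–53; the product starts at position 13.
The forward primer is identical to the top strand over positions 13–21: TCAACGGTC.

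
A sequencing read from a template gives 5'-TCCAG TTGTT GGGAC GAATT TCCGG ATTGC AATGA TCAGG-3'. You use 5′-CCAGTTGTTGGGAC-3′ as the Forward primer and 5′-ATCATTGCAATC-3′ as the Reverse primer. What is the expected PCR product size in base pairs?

Scanning the template, CCAGTTGTTGGGAC occurs at positions 2–15; this primer anneals to the bottom strand there with its 3' end pointing downstream.
The reverse primer's reverse complement is GATTGCAATGAT, which matches the template at positions 25–36.
Product length = (reverse-primer end) − (forward-primer start) + 1 = 36 − 2 + 1 = 35 bp.

35 bp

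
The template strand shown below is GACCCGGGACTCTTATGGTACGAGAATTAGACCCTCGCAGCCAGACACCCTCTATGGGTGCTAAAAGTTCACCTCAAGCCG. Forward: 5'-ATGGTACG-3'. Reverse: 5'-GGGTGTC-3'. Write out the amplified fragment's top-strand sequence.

5'-ATGGTACGAGAATTAGACCCTCGCAGCCAGACACCC-3'

Forward primer ATGGTACG is found on the top strand at positions 15–22.
The reverse primer's reverse complement is GACACCC, which matches the template at positions 44–50.
The product is the template from position 15 through 50 (36 bp).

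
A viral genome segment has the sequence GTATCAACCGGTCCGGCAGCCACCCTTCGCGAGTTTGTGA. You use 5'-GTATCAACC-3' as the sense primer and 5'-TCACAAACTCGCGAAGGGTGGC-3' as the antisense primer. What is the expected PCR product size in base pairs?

40 bp

The forward primer matches the template at positions 1–9.
Reverse complement of the reverse primer: GCCACCCTTCGCGAGTTTGTGA. This occurs on the top strand at positions 19–40.
Product length = (reverse-primer end) − (forward-primer start) + 1 = 40 − 1 + 1 = 40 bp.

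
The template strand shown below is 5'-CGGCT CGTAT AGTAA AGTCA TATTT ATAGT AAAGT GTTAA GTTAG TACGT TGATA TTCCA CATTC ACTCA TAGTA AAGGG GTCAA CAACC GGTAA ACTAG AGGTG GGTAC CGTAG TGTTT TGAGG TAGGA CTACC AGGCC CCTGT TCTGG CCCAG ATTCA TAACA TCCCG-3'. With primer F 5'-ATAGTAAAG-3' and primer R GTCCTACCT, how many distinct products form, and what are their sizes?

Three products: 123 bp, 106 bp, 62 bp

The forward primer ATAGTAAAG matches the top strand at positions 9–17, 26–34, 70–78.
The reverse primer's reverse complement is AGGTAGGAC, matching at positions 123–131.
Each forward site pairs with the reverse site to give a product ending at position 131: sizes 123, 106, 62 bp.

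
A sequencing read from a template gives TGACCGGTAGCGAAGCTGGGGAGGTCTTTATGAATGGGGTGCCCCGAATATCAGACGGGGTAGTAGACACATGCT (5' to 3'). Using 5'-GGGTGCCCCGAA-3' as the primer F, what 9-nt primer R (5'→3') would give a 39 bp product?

5'-AGCATGTGT-3'

The forward primer binds at positions 37–48, so a 39 bp product ends at position 37 + 39 − 1 = 75.
The reverse primer anneals to the top strand over positions 67–75, i.e. to ACACATGCT.
Its sequence written 5'→3' is the reverse complement: AGCATGTGT.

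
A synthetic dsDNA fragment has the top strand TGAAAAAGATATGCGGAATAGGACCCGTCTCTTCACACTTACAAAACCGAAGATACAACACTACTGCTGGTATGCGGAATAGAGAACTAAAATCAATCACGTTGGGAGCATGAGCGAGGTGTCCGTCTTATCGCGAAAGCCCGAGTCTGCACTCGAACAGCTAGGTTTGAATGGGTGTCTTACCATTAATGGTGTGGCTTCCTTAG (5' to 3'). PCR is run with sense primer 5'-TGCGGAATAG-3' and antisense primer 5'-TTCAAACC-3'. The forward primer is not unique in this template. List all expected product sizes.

160 bp, 99 bp

The forward primer TGCGGAATAG matches the top strand at positions 12–21, 73–82.
The reverse primer's reverse complement is GGTTTGAA, matching at positions 164–171.
Each forward site pairs with the reverse site to give a product ending at position 171: sizes 160, 99 bp.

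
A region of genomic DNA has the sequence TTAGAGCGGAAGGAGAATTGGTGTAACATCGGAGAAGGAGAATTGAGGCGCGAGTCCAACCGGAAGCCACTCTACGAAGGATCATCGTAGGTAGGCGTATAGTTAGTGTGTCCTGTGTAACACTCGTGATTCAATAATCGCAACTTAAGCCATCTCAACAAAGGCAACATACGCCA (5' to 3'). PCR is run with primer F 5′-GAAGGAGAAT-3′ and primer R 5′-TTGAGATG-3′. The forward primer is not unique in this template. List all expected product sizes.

150 bp, 125 bp

The forward primer GAAGGAGAAT matches the top strand at positions 9–18, 34–43.
The reverse primer's reverse complement is CATCTCAA, matching at positions 151–158.
Each forward site pairs with the reverse site to give a product ending at position 158: sizes 150, 125 bp.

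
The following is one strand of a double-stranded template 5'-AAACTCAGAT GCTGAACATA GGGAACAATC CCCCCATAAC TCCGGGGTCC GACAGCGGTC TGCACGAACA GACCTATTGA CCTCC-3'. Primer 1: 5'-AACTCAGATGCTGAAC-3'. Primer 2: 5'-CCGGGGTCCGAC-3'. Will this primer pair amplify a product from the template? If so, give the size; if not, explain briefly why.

Primer 1 (AACTCAGATGCTGAAC) matches the top strand at positions 2–17 (3' end points downstream).
Primer 2 (CCGGGGTCCGAC) also matches the top strand directly, at positions 42–53 — its reverse complement GTCGGACCCCGG is not present.
Both primers anneal to the bottom strand with 3' ends pointing the same way, so neither can prime synthesis back toward the other.

No product — both primers anneal to the same strand and extend in the same direction.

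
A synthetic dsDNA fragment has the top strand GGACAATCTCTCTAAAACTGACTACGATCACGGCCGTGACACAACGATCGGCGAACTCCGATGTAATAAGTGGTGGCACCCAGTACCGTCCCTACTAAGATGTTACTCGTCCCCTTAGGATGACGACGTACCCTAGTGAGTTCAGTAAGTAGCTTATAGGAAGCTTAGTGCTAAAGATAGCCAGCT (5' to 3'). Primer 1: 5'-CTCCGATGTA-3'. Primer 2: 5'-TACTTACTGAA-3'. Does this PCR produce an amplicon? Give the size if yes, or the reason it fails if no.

Primer 1 (CTCCGATGTA) matches the top strand at positions 56–65; it acts as a forward primer.
Primer 2's reverse complement is TTCAGTAAGTA, matching the top strand at positions 141–151; it acts as a reverse primer.
The 3' ends face each other across positions 56–151, giving a 96 bp product.

Yes — a 96 bp product.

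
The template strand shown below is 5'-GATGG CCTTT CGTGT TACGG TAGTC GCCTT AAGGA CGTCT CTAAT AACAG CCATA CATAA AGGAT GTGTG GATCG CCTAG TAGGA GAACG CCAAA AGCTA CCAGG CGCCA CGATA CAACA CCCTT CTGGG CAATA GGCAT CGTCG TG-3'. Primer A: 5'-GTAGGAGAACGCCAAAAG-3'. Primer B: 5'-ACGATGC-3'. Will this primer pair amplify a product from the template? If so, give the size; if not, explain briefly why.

Yes — a 64 bp product.

Primer A (GTAGGAGAACGCCAAAAG) matches the top strand at positions 80–97; it acts as a forward primer.
Primer B's reverse complement is GCATCGT, matching the top strand at positions 137–143; it acts as a reverse primer.
The 3' ends face each other across positions 80–143, giving a 64 bp product.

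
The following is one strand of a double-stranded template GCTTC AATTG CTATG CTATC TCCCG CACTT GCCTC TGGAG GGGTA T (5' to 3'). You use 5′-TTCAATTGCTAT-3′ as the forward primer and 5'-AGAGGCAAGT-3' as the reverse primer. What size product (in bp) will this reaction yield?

34 bp

The forward primer matches the template at positions 3–14.
The reverse primer's reverse complement is ACTTGCCTCT, which matches the template at positions 27–36.
Amplicon spans positions 3–36: 34 bp.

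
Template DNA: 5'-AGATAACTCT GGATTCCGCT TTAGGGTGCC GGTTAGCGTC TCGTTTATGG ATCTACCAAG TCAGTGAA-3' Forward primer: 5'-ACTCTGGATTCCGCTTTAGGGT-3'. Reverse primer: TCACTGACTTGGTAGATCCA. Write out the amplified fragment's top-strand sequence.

5'-ACTCTGGATTCCGCTTTAGGGTGCCGGTTAGCGTCTCGTTTATGGATCTACCAAGTCAGTGA-3'

Scanning the template, ACTCTGGATTCCGCTTTAGGGT occurs at positions 6–27; this primer anneals to the bottom strand there with its 3' end pointing downstream.
Taking the reverse complement of TCACTGACTTGGTAGATCCA gives TGGATCTACCAAGTCAGTGA, found at positions 48–67 on the template; the primer anneals here to the top strand with its 3' end pointing upstream.
The product is the template from position 6 through 67 (62 bp).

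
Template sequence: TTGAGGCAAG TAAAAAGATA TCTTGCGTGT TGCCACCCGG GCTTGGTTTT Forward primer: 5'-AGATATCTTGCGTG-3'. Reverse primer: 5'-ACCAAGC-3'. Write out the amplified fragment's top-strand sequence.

Scanning the template, AGATATCTTGCGTG occurs at positions 16–29; this primer anneals to the bottom strand there with its 3' end pointing downstream.
Reverse complement of the reverse primer: GCTTGGT. This occurs on the top strand at positions 41–47.
The product is the template from position 16 through 47 (32 bp).

5'-AGATATCTTGCGTGTTGCCACCCGGGCTTGGT-3'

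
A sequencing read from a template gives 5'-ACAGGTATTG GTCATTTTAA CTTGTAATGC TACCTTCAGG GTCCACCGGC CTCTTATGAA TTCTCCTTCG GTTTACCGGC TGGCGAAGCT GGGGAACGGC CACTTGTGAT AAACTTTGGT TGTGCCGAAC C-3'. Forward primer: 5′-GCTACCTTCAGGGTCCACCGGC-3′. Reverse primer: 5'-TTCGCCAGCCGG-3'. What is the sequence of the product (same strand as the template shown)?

Forward primer GCTACCTTCAGGGTCCACCGGC is found on the top strand at positions 29–50.
Reverse complement of the reverse primer: CCGGCTGGCGAA. This occurs on the top strand at positions 76–87.
The product is the template from position 29 through 87 (59 bp).

5'-GCTACCTTCAGGGTCCACCGGCCTCTTATGAATTCTCCTTCGGTTTACCGGCTGGCGAA-3'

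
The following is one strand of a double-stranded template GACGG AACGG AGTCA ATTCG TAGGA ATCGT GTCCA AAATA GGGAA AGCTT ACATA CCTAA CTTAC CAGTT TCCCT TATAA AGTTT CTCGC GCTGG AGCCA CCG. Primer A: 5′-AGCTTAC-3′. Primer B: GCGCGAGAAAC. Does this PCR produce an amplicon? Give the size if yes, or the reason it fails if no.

Primer A (AGCTTAC) matches the top strand at positions 46–52; it acts as a forward primer.
Primer B's reverse complement is GTTTCTCGCGC, matching the top strand at positions 82–92; it acts as a reverse primer.
The 3' ends face each other across positions 46–92, giving a 47 bp product.

Yes — a 47 bp product.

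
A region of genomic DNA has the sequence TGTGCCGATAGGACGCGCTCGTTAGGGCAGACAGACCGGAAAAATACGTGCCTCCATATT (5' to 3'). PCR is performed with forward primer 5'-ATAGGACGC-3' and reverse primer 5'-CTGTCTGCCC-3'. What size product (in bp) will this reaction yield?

The forward primer matches the template at positions 8–16.
The reverse primer's reverse complement is GGGCAGACAG, which matches the template at positions 25–34.
The product runs from position 8 to position 34, so its length is 34 − 8 + 1 = 27 bp.

27 bp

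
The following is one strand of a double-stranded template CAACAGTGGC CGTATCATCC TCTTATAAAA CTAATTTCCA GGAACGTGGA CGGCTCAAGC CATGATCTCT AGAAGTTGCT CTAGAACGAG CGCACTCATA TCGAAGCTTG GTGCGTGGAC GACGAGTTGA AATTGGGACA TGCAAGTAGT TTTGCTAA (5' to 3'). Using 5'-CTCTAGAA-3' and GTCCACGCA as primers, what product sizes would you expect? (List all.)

54 bp, 42 bp

The forward primer CTCTAGAA matches the top strand at positions 67–74, 79–86.
The reverse primer's reverse complement is TGCGTGGAC, matching at positions 112–120.
Each forward site pairs with the reverse site to give a product ending at position 120: sizes 54, 42 bp.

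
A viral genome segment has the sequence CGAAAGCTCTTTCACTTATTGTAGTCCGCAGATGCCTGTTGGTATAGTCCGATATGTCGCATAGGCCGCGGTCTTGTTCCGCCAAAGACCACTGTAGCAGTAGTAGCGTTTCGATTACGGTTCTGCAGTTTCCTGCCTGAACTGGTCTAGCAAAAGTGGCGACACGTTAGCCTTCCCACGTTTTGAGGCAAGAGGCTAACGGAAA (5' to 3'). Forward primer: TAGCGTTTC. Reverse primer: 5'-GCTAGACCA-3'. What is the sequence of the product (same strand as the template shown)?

Scanning the template, TAGCGTTTC occurs at positions 104–112; this primer anneals to the bottom strand there with its 3' end pointing downstream.
The reverse primer's reverse complement is TGGTCTAGC, which matches the template at positions 143–151.
The product is the template from position 104 through 151 (48 bp).

5'-TAGCGTTTCGATTACGGTTCTGCAGTTTCCTGCCTGAACTGGTCTAGC-3'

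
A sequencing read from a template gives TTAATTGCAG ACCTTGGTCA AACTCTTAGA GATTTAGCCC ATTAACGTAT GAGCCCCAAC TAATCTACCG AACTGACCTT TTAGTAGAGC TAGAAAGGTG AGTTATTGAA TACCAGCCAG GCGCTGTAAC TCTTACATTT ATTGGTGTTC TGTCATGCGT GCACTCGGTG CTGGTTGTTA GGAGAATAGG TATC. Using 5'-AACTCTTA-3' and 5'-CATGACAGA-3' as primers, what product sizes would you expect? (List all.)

The forward primer AACTCTTA matches the top strand at positions 21–28, 128–135.
The reverse primer's reverse complement is TCTGTCATG, matching at positions 149–157.
Each forward site pairs with the reverse site to give a product ending at position 157: sizes 137, 30 bp.

137 bp, 30 bp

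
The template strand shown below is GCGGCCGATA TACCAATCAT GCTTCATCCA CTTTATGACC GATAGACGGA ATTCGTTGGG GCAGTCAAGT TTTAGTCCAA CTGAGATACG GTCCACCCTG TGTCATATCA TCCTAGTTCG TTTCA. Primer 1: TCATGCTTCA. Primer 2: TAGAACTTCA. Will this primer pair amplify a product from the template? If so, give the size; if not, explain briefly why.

No product — primer 2 has no binding site in the template.

Primer 2 (TAGAACTTCA) does not match the top strand, and its reverse complement TGAAGTTCTA does not match either.
With no annealing site for primer 2, no amplification occurs.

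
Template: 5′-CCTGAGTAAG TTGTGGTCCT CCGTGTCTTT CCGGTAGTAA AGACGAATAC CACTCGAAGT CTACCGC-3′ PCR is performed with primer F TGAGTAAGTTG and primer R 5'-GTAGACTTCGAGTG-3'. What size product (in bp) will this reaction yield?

The forward primer matches the template at positions 3–13.
Reverse complement of the reverse primer: CACTCGAAGTCTAC. This occurs on the top strand at positions 51–64.
Amplicon spans positions 3–64: 62 bp.

62 bp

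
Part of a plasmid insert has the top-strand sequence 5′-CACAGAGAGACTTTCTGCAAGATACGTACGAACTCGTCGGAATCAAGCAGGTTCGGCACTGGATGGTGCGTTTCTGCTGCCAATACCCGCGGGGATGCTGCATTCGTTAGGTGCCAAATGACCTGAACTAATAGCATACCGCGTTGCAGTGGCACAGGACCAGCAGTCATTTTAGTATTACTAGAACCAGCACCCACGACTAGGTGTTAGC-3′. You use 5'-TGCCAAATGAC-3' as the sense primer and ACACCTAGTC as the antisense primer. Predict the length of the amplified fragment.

96 bp

Scanning the template, TGCCAAATGAC occurs at positions 112–122; this primer anneals to the bottom strand there with its 3' end pointing downstream.
Taking the reverse complement of ACACCTAGTC gives GACTAGGTGT, found at positions 198–207 on the template; the primer anneals here to the top strand with its 3' end pointing upstream.
Product length = (reverse-primer end) − (forward-primer start) + 1 = 207 − 112 + 1 = 96 bp.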